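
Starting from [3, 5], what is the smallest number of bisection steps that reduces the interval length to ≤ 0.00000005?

Width after n steps is 2/2^n. Need 2^n ≥ 2/0.00000005 = 40000000.
2^25 = 33554432 < 40000000 ≤ 2^26 = 67108864, so n = 26.

26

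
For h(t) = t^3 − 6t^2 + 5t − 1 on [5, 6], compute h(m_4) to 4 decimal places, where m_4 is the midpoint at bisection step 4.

0.2854

h(5.5) = 11.375 > 0, so the root lies in [5, 5.5]
h(5.25) = 4.578125 > 0, so the root lies in [5, 5.25]
h(5.125) = 1.642578 > 0, so the root lies in [5, 5.125]
h(5.0625) = 0.2854 > 0, so the root lies in [5, 5.0625]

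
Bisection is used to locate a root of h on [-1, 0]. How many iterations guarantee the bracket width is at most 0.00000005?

Width after n steps is 1/2^n. Need 2^n ≥ 1/0.00000005 = 20000000.
2^24 = 16777216 < 20000000 ≤ 2^25 = 33554432, so n = 25.

25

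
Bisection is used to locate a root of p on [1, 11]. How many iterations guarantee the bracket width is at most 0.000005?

21

Width after n steps is 10/2^n. Need 2^n ≥ 10/0.000005 = 2000000.
2^20 = 1048576 < 2000000 ≤ 2^21 = 2097152, so n = 21.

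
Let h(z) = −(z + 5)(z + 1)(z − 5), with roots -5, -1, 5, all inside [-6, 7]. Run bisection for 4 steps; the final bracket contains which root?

h(0.5) = 37.125 > 0, so the root lies in [0.5, 7]
h(3.75) = 51.953125 > 0, so the root lies in [3.75, 7]
h(5.375) = -24.802734 < 0, so the root lies in [3.75, 5.375]
h(4.5625) = 23.2712 > 0, so the root lies in [4.5625, 5.375]

5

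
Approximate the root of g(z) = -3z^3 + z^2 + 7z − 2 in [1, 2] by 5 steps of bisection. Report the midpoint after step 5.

z = 1.5 gives g = 0.625, positive; keep [1.5, 2]
z = 1.75 gives g = -2.765625, negative; keep [1.5, 1.75]
z = 1.625 gives g = -0.857422, negative; keep [1.5, 1.625]
z = 1.5625 gives g = -0.0652, negative; keep [1.5, 1.5625]
z = 1.53125 gives g = 0.2924, positive; keep [1.53125, 1.5625]

1.53125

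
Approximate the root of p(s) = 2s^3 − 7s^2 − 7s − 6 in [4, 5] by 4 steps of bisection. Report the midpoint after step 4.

4.4375

m = 4.5, p(m) = 3 (+); new bracket [4, 4.5]
m = 4.25, p(m) = -8.65625 (−); new bracket [4.25, 4.5]
m = 4.375, p(m) = -3.128906 (−); new bracket [4.375, 4.5]
m = 4.4375, p(m) = -0.1411 (−); new bracket [4.4375, 4.5]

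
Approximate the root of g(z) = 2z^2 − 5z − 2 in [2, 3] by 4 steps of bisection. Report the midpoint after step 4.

z = 2.5 gives g = -2, negative; keep [2.5, 3]
z = 2.75 gives g = -0.625, negative; keep [2.75, 3]
z = 2.875 gives g = 0.15625, positive; keep [2.75, 2.875]
z = 2.8125 gives g = -0.2422, negative; keep [2.8125, 2.875]

2.8125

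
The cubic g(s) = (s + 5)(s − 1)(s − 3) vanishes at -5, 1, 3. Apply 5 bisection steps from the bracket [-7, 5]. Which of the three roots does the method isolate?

-5

s = -1 gives g = 32, positive; keep [-7, -1]
s = -4 gives g = 35, positive; keep [-7, -4]
s = -5.5 gives g = -27.625, negative; keep [-5.5, -4]
s = -4.75 gives g = 11.1406, positive; keep [-5.5, -4.75]
s = -5.125 gives g = -6.2207, negative; keep [-5.125, -4.75]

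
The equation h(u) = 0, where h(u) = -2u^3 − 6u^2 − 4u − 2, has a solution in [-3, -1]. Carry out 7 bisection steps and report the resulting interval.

[-2.328125, -2.3125]

u = -2 gives h = -2, negative; keep [-3, -2]
u = -2.5 gives h = 1.75, positive; keep [-2.5, -2]
u = -2.25 gives h = -0.59375, negative; keep [-2.5, -2.25]
u = -2.375 gives h = 0.4492, positive; keep [-2.375, -2.25]
u = -2.3125 gives h = -0.103, negative; keep [-2.375, -2.3125]
u = -2.34375 gives h = 0.1652, positive; keep [-2.34375, -2.3125]
u = -2.328125 gives h = 0.0292, positive; keep [-2.328125, -2.3125]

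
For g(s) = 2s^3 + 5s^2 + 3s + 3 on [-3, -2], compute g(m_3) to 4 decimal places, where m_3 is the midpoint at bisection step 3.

midpoint -2.5: g = -4.5 < 0 → [-2.5, -2]
midpoint -2.25: g = -1.21875 < 0 → [-2.25, -2]
midpoint -2.125: g = 0.011719 > 0 → [-2.25, -2.125]

0.0117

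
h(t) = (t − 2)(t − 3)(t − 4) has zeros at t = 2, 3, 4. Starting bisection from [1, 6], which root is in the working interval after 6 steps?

m = 3.5, h(m) = -0.375 (−); new bracket [3.5, 6]
m = 4.75, h(m) = 3.609375 (+); new bracket [3.5, 4.75]
m = 4.125, h(m) = 0.298828 (+); new bracket [3.5, 4.125]
m = 3.8125, h(m) = -0.2761 (−); new bracket [3.8125, 4.125]
m = 3.96875, h(m) = -0.0596 (−); new bracket [3.96875, 4.125]
m = 4.046875, h(m) = 0.1004 (+); new bracket [3.96875, 4.046875]

4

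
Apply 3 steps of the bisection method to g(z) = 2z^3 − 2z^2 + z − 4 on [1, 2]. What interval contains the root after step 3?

[1.5, 1.625]

midpoint 1.5: g = -0.25 < 0 → [1.5, 2]
midpoint 1.75: g = 2.34375 > 0 → [1.5, 1.75]
midpoint 1.625: g = 0.925781 > 0 → [1.5, 1.625]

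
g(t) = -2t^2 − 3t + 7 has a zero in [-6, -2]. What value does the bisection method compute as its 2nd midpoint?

m = -4, g(m) = -13 (−); new bracket [-4, -2]
m = -3, g(m) = -2 (−); new bracket [-3, -2]

-3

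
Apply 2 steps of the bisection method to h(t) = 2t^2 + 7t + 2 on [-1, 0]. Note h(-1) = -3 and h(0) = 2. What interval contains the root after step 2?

[-0.5, -0.25]

h(-0.5) = -1 < 0, so the root lies in [-0.5, 0]
h(-0.25) = 0.375 > 0, so the root lies in [-0.5, -0.25]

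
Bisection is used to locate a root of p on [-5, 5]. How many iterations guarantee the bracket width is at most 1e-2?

Width after n steps is 10/2^n. Need 2^n ≥ 10/1e-2 = 1000.
2^9 = 512 < 1000 ≤ 2^10 = 1024, so n = 10.

10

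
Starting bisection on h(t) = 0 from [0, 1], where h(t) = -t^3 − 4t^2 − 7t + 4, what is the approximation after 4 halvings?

0.4375

h(0.5) = -0.625 < 0, so the root lies in [0, 0.5]
h(0.25) = 1.984375 > 0, so the root lies in [0.25, 0.5]
h(0.375) = 0.759766 > 0, so the root lies in [0.375, 0.5]
h(0.4375) = 0.0881 > 0, so the root lies in [0.4375, 0.5]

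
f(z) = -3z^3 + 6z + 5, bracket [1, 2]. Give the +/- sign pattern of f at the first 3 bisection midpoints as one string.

+-+

f(1.5) = 3.875 > 0, so the root lies in [1.5, 2]
f(1.75) = -0.578125 < 0, so the root lies in [1.5, 1.75]
f(1.625) = 1.876953 > 0, so the root lies in [1.625, 1.75]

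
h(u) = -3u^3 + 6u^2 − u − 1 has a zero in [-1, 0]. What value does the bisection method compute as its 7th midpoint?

m = -0.5, h(m) = 1.375 (+); new bracket [-0.5, 0]
m = -0.25, h(m) = -0.328125 (−); new bracket [-0.5, -0.25]
m = -0.375, h(m) = 0.376953 (+); new bracket [-0.375, -0.25]
m = -0.3125, h(m) = -0.01 (−); new bracket [-0.375, -0.3125]
m = -0.34375, h(m) = 0.1746 (+); new bracket [-0.34375, -0.3125]
m = -0.328125, h(m) = 0.0801 (+); new bracket [-0.328125, -0.3125]
m = -0.3203125, h(m) = 0.0345 (+); new bracket [-0.3203125, -0.3125]

-0.3203125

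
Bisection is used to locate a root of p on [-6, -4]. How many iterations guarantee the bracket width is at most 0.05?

6

Width after n steps is 2/2^n. Need 2^n ≥ 2/0.05 = 40.
2^5 = 32 < 40 ≤ 2^6 = 64, so n = 6.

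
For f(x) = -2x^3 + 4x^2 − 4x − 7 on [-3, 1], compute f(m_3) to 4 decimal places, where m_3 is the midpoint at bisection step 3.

f(-1) = 3 > 0, so the root lies in [-1, 1]
f(0) = -7 < 0, so the root lies in [-1, 0]
f(-0.5) = -3.75 < 0, so the root lies in [-1, -0.5]

-3.7500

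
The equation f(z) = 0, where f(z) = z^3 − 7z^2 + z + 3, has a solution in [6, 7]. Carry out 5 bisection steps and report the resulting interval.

[6.78125, 6.8125]

z = 6.5 gives f = -11.625, negative; keep [6.5, 7]
z = 6.75 gives f = -1.640625, negative; keep [6.75, 7]
z = 6.875 gives f = 3.966797, positive; keep [6.75, 6.875]
z = 6.8125 gives f = 1.1106, positive; keep [6.75, 6.8125]
z = 6.78125 gives f = -0.278, negative; keep [6.78125, 6.8125]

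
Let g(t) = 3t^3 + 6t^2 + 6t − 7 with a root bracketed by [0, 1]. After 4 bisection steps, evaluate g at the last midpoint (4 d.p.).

0.9358

t = 0.5 gives g = -2.125, negative; keep [0.5, 1]
t = 0.75 gives g = 2.140625, positive; keep [0.5, 0.75]
t = 0.625 gives g = -0.173828, negative; keep [0.625, 0.75]
t = 0.6875 gives g = 0.9358, positive; keep [0.625, 0.6875]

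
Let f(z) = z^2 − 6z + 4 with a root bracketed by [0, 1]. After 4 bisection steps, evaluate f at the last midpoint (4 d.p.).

-0.2148

midpoint 0.5: f = 1.25 > 0 → [0.5, 1]
midpoint 0.75: f = 0.0625 > 0 → [0.75, 1]
midpoint 0.875: f = -0.484375 < 0 → [0.75, 0.875]
midpoint 0.8125: f = -0.2148 < 0 → [0.75, 0.8125]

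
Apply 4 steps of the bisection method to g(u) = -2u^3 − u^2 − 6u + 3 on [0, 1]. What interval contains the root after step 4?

[0.4375, 0.5]

midpoint 0.5: g = -0.5 < 0 → [0, 0.5]
midpoint 0.25: g = 1.40625 > 0 → [0.25, 0.5]
midpoint 0.375: g = 0.503906 > 0 → [0.375, 0.5]
midpoint 0.4375: g = 0.0161 > 0 → [0.4375, 0.5]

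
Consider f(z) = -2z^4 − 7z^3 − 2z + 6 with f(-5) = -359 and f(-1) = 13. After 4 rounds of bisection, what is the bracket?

m = -3, f(m) = 39 (+); new bracket [-5, -3]
m = -4, f(m) = -50 (−); new bracket [-4, -3]
m = -3.5, f(m) = 13 (+); new bracket [-4, -3.5]
m = -3.75, f(m) = -12.8672 (−); new bracket [-3.75, -3.5]

[-3.75, -3.5]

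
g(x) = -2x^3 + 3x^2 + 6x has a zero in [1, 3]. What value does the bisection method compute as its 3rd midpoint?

2.75

x = 2 gives g = 8, positive; keep [2, 3]
x = 2.5 gives g = 2.5, positive; keep [2.5, 3]
x = 2.75 gives g = -2.40625, negative; keep [2.5, 2.75]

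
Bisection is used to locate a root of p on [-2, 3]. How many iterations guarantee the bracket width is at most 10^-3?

Width after n steps is 5/2^n. Need 2^n ≥ 5/10^-3 = 5000.
2^12 = 4096 < 5000 ≤ 2^13 = 8192, so n = 13.

13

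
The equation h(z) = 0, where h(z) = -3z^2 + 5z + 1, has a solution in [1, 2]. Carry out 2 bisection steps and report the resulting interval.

h(1.5) = 1.75 > 0, so the root lies in [1.5, 2]
h(1.75) = 0.5625 > 0, so the root lies in [1.75, 2]

[1.75, 2]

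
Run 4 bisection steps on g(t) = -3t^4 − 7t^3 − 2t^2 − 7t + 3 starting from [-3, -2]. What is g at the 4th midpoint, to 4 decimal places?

-3.7635

midpoint -2.5: g = 0.1875 > 0 → [-3, -2.5]
midpoint -2.75: g = -18.871094 < 0 → [-2.75, -2.5]
midpoint -2.625: g = -8.233154 < 0 → [-2.625, -2.5]
midpoint -2.5625: g = -3.7635 < 0 → [-2.5625, -2.5]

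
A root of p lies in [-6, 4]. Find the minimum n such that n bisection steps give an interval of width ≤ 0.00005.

Width after n steps is 10/2^n. Need 2^n ≥ 10/0.00005 = 200000.
2^17 = 131072 < 200000 ≤ 2^18 = 262144, so n = 18.

18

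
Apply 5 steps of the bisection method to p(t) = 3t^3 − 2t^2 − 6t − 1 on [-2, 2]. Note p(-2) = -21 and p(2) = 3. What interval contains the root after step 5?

t = 0 gives p = -1, negative; keep [0, 2]
t = 1 gives p = -6, negative; keep [1, 2]
t = 1.5 gives p = -4.375, negative; keep [1.5, 2]
t = 1.75 gives p = -1.5469, negative; keep [1.75, 2]
t = 1.875 gives p = 0.4941, positive; keep [1.75, 1.875]

[1.75, 1.875]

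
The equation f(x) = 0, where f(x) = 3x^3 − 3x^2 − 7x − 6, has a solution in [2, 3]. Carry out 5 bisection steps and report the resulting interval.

[2.34375, 2.375]

m = 2.5, f(m) = 4.625 (+); new bracket [2, 2.5]
m = 2.25, f(m) = -2.765625 (−); new bracket [2.25, 2.5]
m = 2.375, f(m) = 0.642578 (+); new bracket [2.25, 2.375]
m = 2.3125, f(m) = -1.1311 (−); new bracket [2.3125, 2.375]
m = 2.34375, f(m) = -0.2619 (−); new bracket [2.34375, 2.375]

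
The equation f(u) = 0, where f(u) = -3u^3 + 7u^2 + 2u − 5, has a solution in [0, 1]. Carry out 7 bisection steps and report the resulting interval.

[0.859375, 0.8671875]

m = 0.5, f(m) = -2.625 (−); new bracket [0.5, 1]
m = 0.75, f(m) = -0.828125 (−); new bracket [0.75, 1]
m = 0.875, f(m) = 0.099609 (+); new bracket [0.75, 0.875]
m = 0.8125, f(m) = -0.363 (−); new bracket [0.8125, 0.875]
m = 0.84375, f(m) = -0.1311 (−); new bracket [0.84375, 0.875]
m = 0.859375, f(m) = -0.0156 (−); new bracket [0.859375, 0.875]
m = 0.8671875, f(m) = 0.0421 (+); new bracket [0.859375, 0.8671875]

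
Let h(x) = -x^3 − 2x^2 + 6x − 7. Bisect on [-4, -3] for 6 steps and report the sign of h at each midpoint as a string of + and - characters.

m = -3.5, h(m) = -9.625 (−); new bracket [-4, -3.5]
m = -3.75, h(m) = -4.890625 (−); new bracket [-4, -3.75]
m = -3.875, h(m) = -2.095703 (−); new bracket [-4, -3.875]
m = -3.9375, h(m) = -0.5862 (−); new bracket [-4, -3.9375]
m = -3.96875, h(m) = 0.1972 (+); new bracket [-3.96875, -3.9375]
m = -3.953125, h(m) = -0.1969 (−); new bracket [-3.96875, -3.953125]

----+-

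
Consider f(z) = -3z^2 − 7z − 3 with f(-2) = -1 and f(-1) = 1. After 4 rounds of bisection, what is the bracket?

f(-1.5) = 0.75 > 0, so the root lies in [-2, -1.5]
f(-1.75) = 0.0625 > 0, so the root lies in [-2, -1.75]
f(-1.875) = -0.421875 < 0, so the root lies in [-1.875, -1.75]
f(-1.8125) = -0.168 < 0, so the root lies in [-1.8125, -1.75]

[-1.8125, -1.75]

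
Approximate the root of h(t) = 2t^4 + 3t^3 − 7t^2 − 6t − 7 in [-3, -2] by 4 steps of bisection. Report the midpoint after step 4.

h(-2.5) = -4.5 < 0, so the root lies in [-3, -2.5]
h(-2.75) = 8.554688 > 0, so the root lies in [-2.75, -2.5]
h(-2.625) = 1.213379 > 0, so the root lies in [-2.625, -2.5]
h(-2.5625) = -1.8337 < 0, so the root lies in [-2.625, -2.5625]

-2.5625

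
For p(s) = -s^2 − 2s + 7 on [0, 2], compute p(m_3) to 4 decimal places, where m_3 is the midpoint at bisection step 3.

0.4375

m = 1, p(m) = 4 (+); new bracket [1, 2]
m = 1.5, p(m) = 1.75 (+); new bracket [1.5, 2]
m = 1.75, p(m) = 0.4375 (+); new bracket [1.75, 2]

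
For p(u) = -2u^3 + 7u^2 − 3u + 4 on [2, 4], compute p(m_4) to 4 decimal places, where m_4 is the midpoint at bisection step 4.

1.9492

p(3) = 4 > 0, so the root lies in [3, 4]
p(3.5) = -6.5 < 0, so the root lies in [3, 3.5]
p(3.25) = -0.46875 < 0, so the root lies in [3, 3.25]
p(3.125) = 1.9492 > 0, so the root lies in [3.125, 3.25]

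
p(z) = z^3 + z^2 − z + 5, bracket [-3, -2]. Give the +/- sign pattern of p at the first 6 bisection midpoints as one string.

midpoint -2.5: p = -1.875 < 0 → [-2.5, -2]
midpoint -2.25: p = 0.921875 > 0 → [-2.5, -2.25]
midpoint -2.375: p = -0.380859 < 0 → [-2.375, -2.25]
midpoint -2.3125: p = 0.2937 > 0 → [-2.375, -2.3125]
midpoint -2.34375: p = -0.0377 < 0 → [-2.34375, -2.3125]
midpoint -2.328125: p = 0.1295 > 0 → [-2.34375, -2.328125]

-+-+-+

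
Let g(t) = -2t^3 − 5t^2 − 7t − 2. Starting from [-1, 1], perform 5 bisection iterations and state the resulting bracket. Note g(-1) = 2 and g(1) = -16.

m = 0, g(m) = -2 (−); new bracket [-1, 0]
m = -0.5, g(m) = 0.5 (+); new bracket [-0.5, 0]
m = -0.25, g(m) = -0.53125 (−); new bracket [-0.5, -0.25]
m = -0.375, g(m) = 0.0273 (+); new bracket [-0.375, -0.25]
m = -0.3125, g(m) = -0.2397 (−); new bracket [-0.375, -0.3125]

[-0.375, -0.3125]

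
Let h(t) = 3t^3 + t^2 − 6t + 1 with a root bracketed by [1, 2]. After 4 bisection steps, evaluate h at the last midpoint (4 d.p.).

h(1.5) = 4.375 > 0, so the root lies in [1, 1.5]
h(1.25) = 0.921875 > 0, so the root lies in [1, 1.25]
h(1.125) = -0.212891 < 0, so the root lies in [1.125, 1.25]
h(1.1875) = 0.3088 > 0, so the root lies in [1.125, 1.1875]

0.3088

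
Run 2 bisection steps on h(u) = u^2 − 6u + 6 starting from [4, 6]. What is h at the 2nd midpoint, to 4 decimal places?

-0.7500

midpoint 5: h = 1 > 0 → [4, 5]
midpoint 4.5: h = -0.75 < 0 → [4.5, 5]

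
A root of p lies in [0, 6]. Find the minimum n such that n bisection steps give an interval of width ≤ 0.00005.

Width after n steps is 6/2^n. Need 2^n ≥ 6/0.00005 = 120000.
2^16 = 65536 < 120000 ≤ 2^17 = 131072, so n = 17.

17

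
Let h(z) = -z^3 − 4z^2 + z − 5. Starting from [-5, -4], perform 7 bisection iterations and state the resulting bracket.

h(-4.5) = 0.625 > 0, so the root lies in [-4.5, -4]
h(-4.25) = -4.734375 < 0, so the root lies in [-4.5, -4.25]
h(-4.375) = -2.197266 < 0, so the root lies in [-4.5, -4.375]
h(-4.4375) = -0.8225 < 0, so the root lies in [-4.5, -4.4375]
h(-4.46875) = -0.1079 < 0, so the root lies in [-4.5, -4.46875]
h(-4.484375) = 0.2562 > 0, so the root lies in [-4.484375, -4.46875]
h(-4.4765625) = 0.0736 > 0, so the root lies in [-4.4765625, -4.46875]

[-4.4765625, -4.46875]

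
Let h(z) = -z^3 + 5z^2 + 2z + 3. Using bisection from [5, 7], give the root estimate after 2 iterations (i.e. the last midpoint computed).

5.5

z = 6 gives h = -21, negative; keep [5, 6]
z = 5.5 gives h = -1.125, negative; keep [5, 5.5]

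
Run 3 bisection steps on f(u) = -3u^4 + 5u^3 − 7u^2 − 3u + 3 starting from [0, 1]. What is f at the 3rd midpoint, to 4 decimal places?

m = 0.5, f(m) = 0.1875 (+); new bracket [0.5, 1]
m = 0.75, f(m) = -2.027344 (−); new bracket [0.5, 0.75]
m = 0.625, f(m) = -0.846436 (−); new bracket [0.5, 0.625]

-0.8464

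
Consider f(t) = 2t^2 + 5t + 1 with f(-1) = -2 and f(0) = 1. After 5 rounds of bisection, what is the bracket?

f(-0.5) = -1 < 0, so the root lies in [-0.5, 0]
f(-0.25) = -0.125 < 0, so the root lies in [-0.25, 0]
f(-0.125) = 0.40625 > 0, so the root lies in [-0.25, -0.125]
f(-0.1875) = 0.1328 > 0, so the root lies in [-0.25, -0.1875]
f(-0.21875) = 0.002 > 0, so the root lies in [-0.25, -0.21875]

[-0.25, -0.21875]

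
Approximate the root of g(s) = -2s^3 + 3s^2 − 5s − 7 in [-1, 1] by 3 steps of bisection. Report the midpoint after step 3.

-0.75

m = 0, g(m) = -7 (−); new bracket [-1, 0]
m = -0.5, g(m) = -3.5 (−); new bracket [-1, -0.5]
m = -0.75, g(m) = -0.71875 (−); new bracket [-1, -0.75]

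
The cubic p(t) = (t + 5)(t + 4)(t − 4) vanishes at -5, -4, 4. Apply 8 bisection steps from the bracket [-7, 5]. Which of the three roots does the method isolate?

m = -1, p(m) = -60 (−); new bracket [-1, 5]
m = 2, p(m) = -84 (−); new bracket [2, 5]
m = 3.5, p(m) = -31.875 (−); new bracket [3.5, 5]
m = 4.25, p(m) = 19.0781 (+); new bracket [3.5, 4.25]
m = 3.875, p(m) = -8.7363 (−); new bracket [3.875, 4.25]
m = 4.0625, p(m) = 4.5667 (+); new bracket [3.875, 4.0625]
m = 3.96875, p(m) = -2.2334 (−); new bracket [3.96875, 4.0625]
m = 4.015625, p(m) = 1.1292 (+); new bracket [3.96875, 4.015625]

4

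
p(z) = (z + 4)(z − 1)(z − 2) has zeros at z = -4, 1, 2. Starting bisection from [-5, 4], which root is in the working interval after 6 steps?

z = -0.5 gives p = 13.125, positive; keep [-5, -0.5]
z = -2.75 gives p = 22.265625, positive; keep [-5, -2.75]
z = -3.875 gives p = 3.580078, positive; keep [-5, -3.875]
z = -4.4375 gives p = -15.3142, negative; keep [-4.4375, -3.875]
z = -4.15625 gives p = -4.9599, negative; keep [-4.15625, -3.875]
z = -4.015625 gives p = -0.4714, negative; keep [-4.015625, -3.875]

-4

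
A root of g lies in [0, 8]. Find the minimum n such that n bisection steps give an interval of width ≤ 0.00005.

18

Width after n steps is 8/2^n. Need 2^n ≥ 8/0.00005 = 160000.
2^17 = 131072 < 160000 ≤ 2^18 = 262144, so n = 18.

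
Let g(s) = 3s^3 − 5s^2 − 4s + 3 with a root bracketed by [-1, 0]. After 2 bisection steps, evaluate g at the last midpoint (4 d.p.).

1.9219

g(-0.5) = 3.375 > 0, so the root lies in [-1, -0.5]
g(-0.75) = 1.921875 > 0, so the root lies in [-1, -0.75]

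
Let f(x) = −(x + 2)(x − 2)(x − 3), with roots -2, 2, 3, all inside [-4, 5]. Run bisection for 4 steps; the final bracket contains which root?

-2

m = 0.5, f(m) = -9.375 (−); new bracket [-4, 0.5]
m = -1.75, f(m) = -4.453125 (−); new bracket [-4, -1.75]
m = -2.875, f(m) = 25.060547 (+); new bracket [-2.875, -1.75]
m = -2.3125, f(m) = 7.1594 (+); new bracket [-2.3125, -1.75]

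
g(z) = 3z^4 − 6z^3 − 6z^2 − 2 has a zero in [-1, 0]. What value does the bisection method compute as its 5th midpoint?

-0.96875

g(-0.5) = -2.5625 < 0, so the root lies in [-1, -0.5]
g(-0.75) = -1.894531 < 0, so the root lies in [-1, -0.75]
g(-0.875) = -0.815674 < 0, so the root lies in [-1, -0.875]
g(-0.9375) = -0.0122 < 0, so the root lies in [-1, -0.9375]
g(-0.96875) = 0.4663 > 0, so the root lies in [-0.96875, -0.9375]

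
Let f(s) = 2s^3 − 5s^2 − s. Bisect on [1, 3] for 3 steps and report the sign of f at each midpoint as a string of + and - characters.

s = 2 gives f = -6, negative; keep [2, 3]
s = 2.5 gives f = -2.5, negative; keep [2.5, 3]
s = 2.75 gives f = 1.03125, positive; keep [2.5, 2.75]

--+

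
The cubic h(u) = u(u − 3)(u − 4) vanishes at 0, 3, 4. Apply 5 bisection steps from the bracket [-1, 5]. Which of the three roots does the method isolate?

0

u = 2 gives h = 4, positive; keep [-1, 2]
u = 0.5 gives h = 4.375, positive; keep [-1, 0.5]
u = -0.25 gives h = -3.453125, negative; keep [-0.25, 0.5]
u = 0.125 gives h = 1.3926, positive; keep [-0.25, 0.125]
u = -0.0625 gives h = -0.7776, negative; keep [-0.0625, 0.125]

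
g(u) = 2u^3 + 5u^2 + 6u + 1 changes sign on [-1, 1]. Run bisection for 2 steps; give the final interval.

g(0) = 1 > 0, so the root lies in [-1, 0]
g(-0.5) = -1 < 0, so the root lies in [-0.5, 0]

[-0.5, 0]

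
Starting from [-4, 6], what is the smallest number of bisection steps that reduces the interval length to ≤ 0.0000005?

Width after n steps is 10/2^n. Need 2^n ≥ 10/0.0000005 = 20000000.
2^24 = 16777216 < 20000000 ≤ 2^25 = 33554432, so n = 25.

25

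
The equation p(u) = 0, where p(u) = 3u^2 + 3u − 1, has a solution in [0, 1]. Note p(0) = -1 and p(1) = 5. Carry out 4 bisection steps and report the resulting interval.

[0.25, 0.3125]

midpoint 0.5: p = 1.25 > 0 → [0, 0.5]
midpoint 0.25: p = -0.0625 < 0 → [0.25, 0.5]
midpoint 0.375: p = 0.546875 > 0 → [0.25, 0.375]
midpoint 0.3125: p = 0.2305 > 0 → [0.25, 0.3125]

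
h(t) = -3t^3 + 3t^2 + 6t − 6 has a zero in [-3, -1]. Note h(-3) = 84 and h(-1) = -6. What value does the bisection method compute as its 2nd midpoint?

-1.5

midpoint -2: h = 18 > 0 → [-2, -1]
midpoint -1.5: h = 1.875 > 0 → [-1.5, -1]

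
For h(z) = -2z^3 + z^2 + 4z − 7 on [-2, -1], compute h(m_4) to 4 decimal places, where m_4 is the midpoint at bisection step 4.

0.9438

midpoint -1.5: h = -4 < 0 → [-2, -1.5]
midpoint -1.75: h = -0.21875 < 0 → [-2, -1.75]
midpoint -1.875: h = 2.199219 > 0 → [-1.875, -1.75]
midpoint -1.8125: h = 0.9438 > 0 → [-1.8125, -1.75]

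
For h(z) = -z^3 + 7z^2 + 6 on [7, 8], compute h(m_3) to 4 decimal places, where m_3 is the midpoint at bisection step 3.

midpoint 7.5: h = -22.125 < 0 → [7, 7.5]
midpoint 7.25: h = -7.140625 < 0 → [7, 7.25]
midpoint 7.125: h = -0.345703 < 0 → [7, 7.125]

-0.3457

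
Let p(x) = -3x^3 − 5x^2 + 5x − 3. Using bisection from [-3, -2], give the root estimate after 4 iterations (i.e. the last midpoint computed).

midpoint -2.5: p = 0.125 > 0 → [-2.5, -2]
midpoint -2.25: p = -5.390625 < 0 → [-2.5, -2.25]
midpoint -2.375: p = -2.888672 < 0 → [-2.5, -2.375]
midpoint -2.4375: p = -1.448 < 0 → [-2.5, -2.4375]

-2.4375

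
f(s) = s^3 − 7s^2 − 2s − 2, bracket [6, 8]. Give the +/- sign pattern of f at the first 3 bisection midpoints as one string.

midpoint 7: f = -16 < 0 → [7, 8]
midpoint 7.5: f = 11.125 > 0 → [7, 7.5]
midpoint 7.25: f = -3.359375 < 0 → [7.25, 7.5]

-+-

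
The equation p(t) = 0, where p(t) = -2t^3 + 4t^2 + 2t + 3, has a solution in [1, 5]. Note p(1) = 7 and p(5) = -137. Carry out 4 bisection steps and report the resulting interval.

[2.5, 2.75]

t = 3 gives p = -9, negative; keep [1, 3]
t = 2 gives p = 7, positive; keep [2, 3]
t = 2.5 gives p = 1.75, positive; keep [2.5, 3]
t = 2.75 gives p = -2.8438, negative; keep [2.5, 2.75]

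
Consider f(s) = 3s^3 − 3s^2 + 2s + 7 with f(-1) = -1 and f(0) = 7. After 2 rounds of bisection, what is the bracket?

[-1, -0.75]

f(-0.5) = 4.875 > 0, so the root lies in [-1, -0.5]
f(-0.75) = 2.546875 > 0, so the root lies in [-1, -0.75]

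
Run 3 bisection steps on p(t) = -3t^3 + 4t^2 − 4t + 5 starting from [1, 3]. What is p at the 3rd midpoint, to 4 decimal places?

0.3906

m = 2, p(m) = -11 (−); new bracket [1, 2]
m = 1.5, p(m) = -2.125 (−); new bracket [1, 1.5]
m = 1.25, p(m) = 0.390625 (+); new bracket [1.25, 1.5]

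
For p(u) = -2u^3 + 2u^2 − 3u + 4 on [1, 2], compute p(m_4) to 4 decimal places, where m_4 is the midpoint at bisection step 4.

p(1.5) = -2.75 < 0, so the root lies in [1, 1.5]
p(1.25) = -0.53125 < 0, so the root lies in [1, 1.25]
p(1.125) = 0.308594 > 0, so the root lies in [1.125, 1.25]
p(1.1875) = -0.0913 < 0, so the root lies in [1.125, 1.1875]

-0.0913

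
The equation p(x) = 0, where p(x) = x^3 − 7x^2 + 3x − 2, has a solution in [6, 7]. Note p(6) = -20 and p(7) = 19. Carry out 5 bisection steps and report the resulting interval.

p(6.5) = -3.625 < 0, so the root lies in [6.5, 7]
p(6.75) = 6.859375 > 0, so the root lies in [6.5, 6.75]
p(6.625) = 1.416016 > 0, so the root lies in [6.5, 6.625]
p(6.5625) = -1.1541 < 0, so the root lies in [6.5625, 6.625]
p(6.59375) = 0.1185 > 0, so the root lies in [6.5625, 6.59375]

[6.5625, 6.59375]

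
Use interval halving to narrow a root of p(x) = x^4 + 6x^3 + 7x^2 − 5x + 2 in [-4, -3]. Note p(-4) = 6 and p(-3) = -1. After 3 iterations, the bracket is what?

[-3.75, -3.625]

m = -3.5, p(m) = -1.9375 (−); new bracket [-4, -3.5]
m = -3.75, p(m) = 0.535156 (+); new bracket [-3.75, -3.5]
m = -3.625, p(m) = -1.023193 (−); new bracket [-3.75, -3.625]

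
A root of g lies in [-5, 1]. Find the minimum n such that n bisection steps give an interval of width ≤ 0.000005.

21

Width after n steps is 6/2^n. Need 2^n ≥ 6/0.000005 = 1200000.
2^20 = 1048576 < 1200000 ≤ 2^21 = 2097152, so n = 21.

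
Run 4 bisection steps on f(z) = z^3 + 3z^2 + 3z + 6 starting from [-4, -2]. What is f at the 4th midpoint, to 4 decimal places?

0.7090

f(-3) = -3 < 0, so the root lies in [-3, -2]
f(-2.5) = 1.625 > 0, so the root lies in [-3, -2.5]
f(-2.75) = -0.359375 < 0, so the root lies in [-2.75, -2.5]
f(-2.625) = 0.709 > 0, so the root lies in [-2.75, -2.625]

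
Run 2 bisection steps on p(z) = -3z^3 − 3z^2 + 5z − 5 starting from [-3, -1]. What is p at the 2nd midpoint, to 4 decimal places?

midpoint -2: p = -3 < 0 → [-3, -2]
midpoint -2.5: p = 10.625 > 0 → [-2.5, -2]

10.6250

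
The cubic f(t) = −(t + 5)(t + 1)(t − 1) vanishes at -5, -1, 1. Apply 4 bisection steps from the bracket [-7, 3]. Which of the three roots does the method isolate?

-5

t = -2 gives f = -9, negative; keep [-7, -2]
t = -4.5 gives f = -9.625, negative; keep [-7, -4.5]
t = -5.75 gives f = 24.046875, positive; keep [-5.75, -4.5]
t = -5.125 gives f = 3.1582, positive; keep [-5.125, -4.5]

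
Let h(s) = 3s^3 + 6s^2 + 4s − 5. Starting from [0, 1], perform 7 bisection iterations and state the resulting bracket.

midpoint 0.5: h = -1.125 < 0 → [0.5, 1]
midpoint 0.75: h = 2.640625 > 0 → [0.5, 0.75]
midpoint 0.625: h = 0.576172 > 0 → [0.5, 0.625]
midpoint 0.5625: h = -0.3176 < 0 → [0.5625, 0.625]
midpoint 0.59375: h = 0.1182 > 0 → [0.5625, 0.59375]
midpoint 0.578125: h = -0.1025 < 0 → [0.578125, 0.59375]
midpoint 0.5859375: h = 0.0072 > 0 → [0.578125, 0.5859375]

[0.578125, 0.5859375]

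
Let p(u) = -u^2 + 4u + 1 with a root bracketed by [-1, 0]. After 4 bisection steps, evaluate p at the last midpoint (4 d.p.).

u = -0.5 gives p = -1.25, negative; keep [-0.5, 0]
u = -0.25 gives p = -0.0625, negative; keep [-0.25, 0]
u = -0.125 gives p = 0.484375, positive; keep [-0.25, -0.125]
u = -0.1875 gives p = 0.2148, positive; keep [-0.25, -0.1875]

0.2148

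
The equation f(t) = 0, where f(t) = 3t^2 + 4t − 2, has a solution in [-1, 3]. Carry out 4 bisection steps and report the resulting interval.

m = 1, f(m) = 5 (+); new bracket [-1, 1]
m = 0, f(m) = -2 (−); new bracket [0, 1]
m = 0.5, f(m) = 0.75 (+); new bracket [0, 0.5]
m = 0.25, f(m) = -0.8125 (−); new bracket [0.25, 0.5]

[0.25, 0.5]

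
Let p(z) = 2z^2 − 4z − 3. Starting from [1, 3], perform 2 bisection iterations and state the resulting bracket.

z = 2 gives p = -3, negative; keep [2, 3]
z = 2.5 gives p = -0.5, negative; keep [2.5, 3]

[2.5, 3]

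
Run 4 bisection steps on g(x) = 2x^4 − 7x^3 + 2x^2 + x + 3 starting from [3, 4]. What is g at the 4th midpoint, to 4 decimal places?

-0.3122

m = 3.5, g(m) = 31 (+); new bracket [3, 3.5]
m = 3.25, g(m) = 10.210938 (+); new bracket [3, 3.25]
m = 3.125, g(m) = 2.768066 (+); new bracket [3, 3.125]
m = 3.0625, g(m) = -0.3122 (−); new bracket [3.0625, 3.125]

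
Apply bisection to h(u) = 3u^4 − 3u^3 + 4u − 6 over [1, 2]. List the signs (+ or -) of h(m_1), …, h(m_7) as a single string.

m = 1.5, h(m) = 5.0625 (+); new bracket [1, 1.5]
m = 1.25, h(m) = 0.464844 (+); new bracket [1, 1.25]
m = 1.125, h(m) = -0.966064 (−); new bracket [1.125, 1.25]
m = 1.1875, h(m) = -0.3081 (−); new bracket [1.1875, 1.25]
m = 1.21875, h(m) = 0.063 (+); new bracket [1.1875, 1.21875]
m = 1.203125, h(m) = -0.1263 (−); new bracket [1.203125, 1.21875]
m = 1.2109375, h(m) = -0.0326 (−); new bracket [1.2109375, 1.21875]

++--+--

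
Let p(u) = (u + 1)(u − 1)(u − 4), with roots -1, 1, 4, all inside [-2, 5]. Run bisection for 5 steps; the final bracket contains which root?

4

u = 1.5 gives p = -3.125, negative; keep [1.5, 5]
u = 3.25 gives p = -7.171875, negative; keep [3.25, 5]
u = 4.125 gives p = 2.001953, positive; keep [3.25, 4.125]
u = 3.6875 gives p = -3.9368, negative; keep [3.6875, 4.125]
u = 3.90625 gives p = -1.3368, negative; keep [3.90625, 4.125]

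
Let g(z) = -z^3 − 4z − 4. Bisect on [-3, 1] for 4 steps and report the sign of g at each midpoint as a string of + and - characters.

+---

midpoint -1: g = 1 > 0 → [-1, 1]
midpoint 0: g = -4 < 0 → [-1, 0]
midpoint -0.5: g = -1.875 < 0 → [-1, -0.5]
midpoint -0.75: g = -0.5781 < 0 → [-1, -0.75]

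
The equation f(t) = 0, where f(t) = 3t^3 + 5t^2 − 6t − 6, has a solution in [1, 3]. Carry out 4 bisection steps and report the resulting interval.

[1.125, 1.25]

m = 2, f(m) = 26 (+); new bracket [1, 2]
m = 1.5, f(m) = 6.375 (+); new bracket [1, 1.5]
m = 1.25, f(m) = 0.171875 (+); new bracket [1, 1.25]
m = 1.125, f(m) = -2.1504 (−); new bracket [1.125, 1.25]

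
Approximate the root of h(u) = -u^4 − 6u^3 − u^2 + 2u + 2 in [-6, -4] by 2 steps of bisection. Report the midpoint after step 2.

-5.5

h(-5) = 92 > 0, so the root lies in [-6, -5]
h(-5.5) = 43.9375 > 0, so the root lies in [-6, -5.5]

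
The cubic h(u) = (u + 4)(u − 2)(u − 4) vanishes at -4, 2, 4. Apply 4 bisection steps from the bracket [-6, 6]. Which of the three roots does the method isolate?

h(0) = 32 > 0, so the root lies in [-6, 0]
h(-3) = 35 > 0, so the root lies in [-6, -3]
h(-4.5) = -27.625 < 0, so the root lies in [-4.5, -3]
h(-3.75) = 11.1406 > 0, so the root lies in [-4.5, -3.75]

-4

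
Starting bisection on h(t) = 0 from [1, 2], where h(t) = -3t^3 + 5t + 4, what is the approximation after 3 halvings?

t = 1.5 gives h = 1.375, positive; keep [1.5, 2]
t = 1.75 gives h = -3.328125, negative; keep [1.5, 1.75]
t = 1.625 gives h = -0.748047, negative; keep [1.5, 1.625]

1.625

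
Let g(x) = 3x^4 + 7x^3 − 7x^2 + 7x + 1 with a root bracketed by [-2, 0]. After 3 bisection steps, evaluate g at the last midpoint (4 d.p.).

-1.2852

g(-1) = -17 < 0, so the root lies in [-1, 0]
g(-0.5) = -4.9375 < 0, so the root lies in [-0.5, 0]
g(-0.25) = -1.285156 < 0, so the root lies in [-0.25, 0]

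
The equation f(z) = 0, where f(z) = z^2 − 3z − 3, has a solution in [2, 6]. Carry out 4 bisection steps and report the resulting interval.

z = 4 gives f = 1, positive; keep [2, 4]
z = 3 gives f = -3, negative; keep [3, 4]
z = 3.5 gives f = -1.25, negative; keep [3.5, 4]
z = 3.75 gives f = -0.1875, negative; keep [3.75, 4]

[3.75, 4]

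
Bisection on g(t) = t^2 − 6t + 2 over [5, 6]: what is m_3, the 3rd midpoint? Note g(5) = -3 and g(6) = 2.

t = 5.5 gives g = -0.75, negative; keep [5.5, 6]
t = 5.75 gives g = 0.5625, positive; keep [5.5, 5.75]
t = 5.625 gives g = -0.109375, negative; keep [5.625, 5.75]

5.625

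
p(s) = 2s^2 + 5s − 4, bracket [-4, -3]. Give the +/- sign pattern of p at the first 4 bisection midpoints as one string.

m = -3.5, p(m) = 3 (+); new bracket [-3.5, -3]
m = -3.25, p(m) = 0.875 (+); new bracket [-3.25, -3]
m = -3.125, p(m) = -0.09375 (−); new bracket [-3.25, -3.125]
m = -3.1875, p(m) = 0.3828 (+); new bracket [-3.1875, -3.125]

++-+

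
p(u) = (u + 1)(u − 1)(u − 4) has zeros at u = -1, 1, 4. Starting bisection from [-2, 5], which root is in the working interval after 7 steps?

4

u = 1.5 gives p = -3.125, negative; keep [1.5, 5]
u = 3.25 gives p = -7.171875, negative; keep [3.25, 5]
u = 4.125 gives p = 2.001953, positive; keep [3.25, 4.125]
u = 3.6875 gives p = -3.9368, negative; keep [3.6875, 4.125]
u = 3.90625 gives p = -1.3368, negative; keep [3.90625, 4.125]
u = 4.015625 gives p = 0.2363, positive; keep [3.90625, 4.015625]
u = 3.9609375 gives p = -0.5738, negative; keep [3.9609375, 4.015625]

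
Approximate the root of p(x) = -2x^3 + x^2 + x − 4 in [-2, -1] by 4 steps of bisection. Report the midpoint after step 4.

midpoint -1.5: p = 3.5 > 0 → [-1.5, -1]
midpoint -1.25: p = 0.21875 > 0 → [-1.25, -1]
midpoint -1.125: p = -1.011719 < 0 → [-1.25, -1.125]
midpoint -1.1875: p = -0.4282 < 0 → [-1.25, -1.1875]

-1.1875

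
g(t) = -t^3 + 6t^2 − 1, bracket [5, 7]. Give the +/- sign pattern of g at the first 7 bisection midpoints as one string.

t = 6 gives g = -1, negative; keep [5, 6]
t = 5.5 gives g = 14.125, positive; keep [5.5, 6]
t = 5.75 gives g = 7.265625, positive; keep [5.75, 6]
t = 5.875 gives g = 3.3145, positive; keep [5.875, 6]
t = 5.9375 gives g = 1.2034, positive; keep [5.9375, 6]
t = 5.96875 gives g = 0.1133, positive; keep [5.96875, 6]
t = 5.984375 gives g = -0.4404, negative; keep [5.96875, 5.984375]

-+++++-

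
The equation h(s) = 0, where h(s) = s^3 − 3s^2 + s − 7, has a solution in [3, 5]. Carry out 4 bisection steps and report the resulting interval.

midpoint 4: h = 13 > 0 → [3, 4]
midpoint 3.5: h = 2.625 > 0 → [3, 3.5]
midpoint 3.25: h = -1.109375 < 0 → [3.25, 3.5]
midpoint 3.375: h = 0.6465 > 0 → [3.25, 3.375]

[3.25, 3.375]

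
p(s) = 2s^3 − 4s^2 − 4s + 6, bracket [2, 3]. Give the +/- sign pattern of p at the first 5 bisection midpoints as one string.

+-++-

midpoint 2.5: p = 2.25 > 0 → [2, 2.5]
midpoint 2.25: p = -0.46875 < 0 → [2.25, 2.5]
midpoint 2.375: p = 0.730469 > 0 → [2.25, 2.375]
midpoint 2.3125: p = 0.0923 > 0 → [2.25, 2.3125]
midpoint 2.28125: p = -0.1977 < 0 → [2.28125, 2.3125]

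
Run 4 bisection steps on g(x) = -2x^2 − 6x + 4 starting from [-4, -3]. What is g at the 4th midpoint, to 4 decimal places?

-0.0078

m = -3.5, g(m) = 0.5 (+); new bracket [-4, -3.5]
m = -3.75, g(m) = -1.625 (−); new bracket [-3.75, -3.5]
m = -3.625, g(m) = -0.53125 (−); new bracket [-3.625, -3.5]
m = -3.5625, g(m) = -0.0078 (−); new bracket [-3.5625, -3.5]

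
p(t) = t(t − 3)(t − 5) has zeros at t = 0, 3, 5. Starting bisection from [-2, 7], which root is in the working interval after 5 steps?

0

t = 2.5 gives p = 3.125, positive; keep [-2, 2.5]
t = 0.25 gives p = 3.265625, positive; keep [-2, 0.25]
t = -0.875 gives p = -19.919922, negative; keep [-0.875, 0.25]
t = -0.3125 gives p = -5.4993, negative; keep [-0.3125, 0.25]
t = -0.03125 gives p = -0.4766, negative; keep [-0.03125, 0.25]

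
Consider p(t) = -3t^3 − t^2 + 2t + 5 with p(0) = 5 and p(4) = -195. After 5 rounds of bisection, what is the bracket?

[1.25, 1.375]

m = 2, p(m) = -19 (−); new bracket [0, 2]
m = 1, p(m) = 3 (+); new bracket [1, 2]
m = 1.5, p(m) = -4.375 (−); new bracket [1, 1.5]
m = 1.25, p(m) = 0.0781 (+); new bracket [1.25, 1.5]
m = 1.375, p(m) = -1.9395 (−); new bracket [1.25, 1.375]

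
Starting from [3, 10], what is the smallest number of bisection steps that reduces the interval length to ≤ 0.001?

Width after n steps is 7/2^n. Need 2^n ≥ 7/0.001 = 7000.
2^12 = 4096 < 7000 ≤ 2^13 = 8192, so n = 13.

13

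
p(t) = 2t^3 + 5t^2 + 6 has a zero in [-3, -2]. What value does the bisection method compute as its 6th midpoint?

-2.859375

midpoint -2.5: p = 6 > 0 → [-3, -2.5]
midpoint -2.75: p = 2.21875 > 0 → [-3, -2.75]
midpoint -2.875: p = -0.199219 < 0 → [-2.875, -2.75]
midpoint -2.8125: p = 1.0562 > 0 → [-2.875, -2.8125]
midpoint -2.84375: p = 0.4402 > 0 → [-2.875, -2.84375]
midpoint -2.859375: p = 0.1235 > 0 → [-2.875, -2.859375]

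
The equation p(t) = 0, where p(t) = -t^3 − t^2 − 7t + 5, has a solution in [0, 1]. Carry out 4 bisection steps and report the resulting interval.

[0.5625, 0.625]

t = 0.5 gives p = 1.125, positive; keep [0.5, 1]
t = 0.75 gives p = -1.234375, negative; keep [0.5, 0.75]
t = 0.625 gives p = -0.009766, negative; keep [0.5, 0.625]
t = 0.5625 gives p = 0.5681, positive; keep [0.5625, 0.625]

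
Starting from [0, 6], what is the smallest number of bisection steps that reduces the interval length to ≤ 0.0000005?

Width after n steps is 6/2^n. Need 2^n ≥ 6/0.0000005 = 12000000.
2^23 = 8388608 < 12000000 ≤ 2^24 = 16777216, so n = 24.

24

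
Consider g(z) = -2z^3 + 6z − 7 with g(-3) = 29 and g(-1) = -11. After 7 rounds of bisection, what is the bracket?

[-2.15625, -2.140625]

z = -2 gives g = -3, negative; keep [-3, -2]
z = -2.5 gives g = 9.25, positive; keep [-2.5, -2]
z = -2.25 gives g = 2.28125, positive; keep [-2.25, -2]
z = -2.125 gives g = -0.5586, negative; keep [-2.25, -2.125]
z = -2.1875 gives g = 0.8101, positive; keep [-2.1875, -2.125]
z = -2.15625 gives g = 0.1131, positive; keep [-2.15625, -2.125]
z = -2.140625 gives g = -0.2259, negative; keep [-2.15625, -2.140625]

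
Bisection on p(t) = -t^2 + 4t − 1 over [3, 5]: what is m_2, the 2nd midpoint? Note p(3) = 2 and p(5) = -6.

midpoint 4: p = -1 < 0 → [3, 4]
midpoint 3.5: p = 0.75 > 0 → [3.5, 4]

3.5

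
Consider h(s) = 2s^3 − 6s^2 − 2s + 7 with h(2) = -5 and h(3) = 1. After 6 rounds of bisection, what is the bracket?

[2.921875, 2.9375]

midpoint 2.5: h = -4.25 < 0 → [2.5, 3]
midpoint 2.75: h = -2.28125 < 0 → [2.75, 3]
midpoint 2.875: h = -0.816406 < 0 → [2.875, 3]
midpoint 2.9375: h = 0.0464 > 0 → [2.875, 2.9375]
midpoint 2.90625: h = -0.3962 < 0 → [2.90625, 2.9375]
midpoint 2.921875: h = -0.1777 < 0 → [2.921875, 2.9375]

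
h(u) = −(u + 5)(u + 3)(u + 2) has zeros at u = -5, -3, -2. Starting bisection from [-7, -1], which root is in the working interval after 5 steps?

-5

m = -4, h(m) = -2 (−); new bracket [-7, -4]
m = -5.5, h(m) = 4.375 (+); new bracket [-5.5, -4]
m = -4.75, h(m) = -1.203125 (−); new bracket [-5.5, -4.75]
m = -5.125, h(m) = 0.8301 (+); new bracket [-5.125, -4.75]
m = -4.9375, h(m) = -0.3557 (−); new bracket [-5.125, -4.9375]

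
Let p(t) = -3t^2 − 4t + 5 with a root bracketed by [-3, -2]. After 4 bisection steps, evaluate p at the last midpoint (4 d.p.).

midpoint -2.5: p = -3.75 < 0 → [-2.5, -2]
midpoint -2.25: p = -1.1875 < 0 → [-2.25, -2]
midpoint -2.125: p = -0.046875 < 0 → [-2.125, -2]
midpoint -2.0625: p = 0.4883 > 0 → [-2.125, -2.0625]

0.4883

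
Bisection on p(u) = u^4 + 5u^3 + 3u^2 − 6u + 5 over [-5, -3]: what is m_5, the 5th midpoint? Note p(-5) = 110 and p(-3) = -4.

-3.5625

u = -4 gives p = 13, positive; keep [-4, -3]
u = -3.5 gives p = -1.5625, negative; keep [-4, -3.5]
u = -3.75 gives p = 3.769531, positive; keep [-3.75, -3.5]
u = -3.625 gives p = 0.6741, positive; keep [-3.625, -3.5]
u = -3.5625 gives p = -0.5447, negative; keep [-3.625, -3.5625]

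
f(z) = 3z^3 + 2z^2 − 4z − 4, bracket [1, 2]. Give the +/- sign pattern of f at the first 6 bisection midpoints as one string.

f(1.5) = 4.625 > 0, so the root lies in [1, 1.5]
f(1.25) = -0.015625 < 0, so the root lies in [1.25, 1.5]
f(1.375) = 2.080078 > 0, so the root lies in [1.25, 1.375]
f(1.3125) = 0.9783 > 0, so the root lies in [1.25, 1.3125]
f(1.28125) = 0.4681 > 0, so the root lies in [1.25, 1.28125]
f(1.265625) = 0.223 > 0, so the root lies in [1.25, 1.265625]

+-++++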